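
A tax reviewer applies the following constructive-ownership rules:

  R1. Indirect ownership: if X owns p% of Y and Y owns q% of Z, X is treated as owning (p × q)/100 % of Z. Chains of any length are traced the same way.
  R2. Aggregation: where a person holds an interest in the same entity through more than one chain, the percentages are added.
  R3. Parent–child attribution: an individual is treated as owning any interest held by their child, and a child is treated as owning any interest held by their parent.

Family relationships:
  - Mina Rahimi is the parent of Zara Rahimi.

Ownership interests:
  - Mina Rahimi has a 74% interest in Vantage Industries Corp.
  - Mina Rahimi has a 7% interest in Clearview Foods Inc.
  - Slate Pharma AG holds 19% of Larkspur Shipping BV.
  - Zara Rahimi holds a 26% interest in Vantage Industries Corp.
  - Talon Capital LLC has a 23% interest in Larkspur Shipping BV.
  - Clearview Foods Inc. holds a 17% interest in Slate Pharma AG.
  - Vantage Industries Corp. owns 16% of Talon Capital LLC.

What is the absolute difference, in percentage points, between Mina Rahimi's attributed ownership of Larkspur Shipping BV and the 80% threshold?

76.0939

By parent–child attribution (R3), Mina Rahimi is treated as also owning Zara Rahimi's interest in Vantage Industries Corp, giving 74% + 26% = 100%.
Chain via Clearview Foods Inc. → Slate Pharma AG (R1): 7% × 17% × 19% = 0.2261% of Larkspur Shipping BV.
Chain via Vantage Industries Corp. → Talon Capital LLC (R1): 100% × 16% × 23% = 3.68% of Larkspur Shipping BV.
Aggregating (R2): 0.2261% + 3.68% = 3.9061%.
3.9061% falls short of the 80% threshold by 76.0939 percentage points.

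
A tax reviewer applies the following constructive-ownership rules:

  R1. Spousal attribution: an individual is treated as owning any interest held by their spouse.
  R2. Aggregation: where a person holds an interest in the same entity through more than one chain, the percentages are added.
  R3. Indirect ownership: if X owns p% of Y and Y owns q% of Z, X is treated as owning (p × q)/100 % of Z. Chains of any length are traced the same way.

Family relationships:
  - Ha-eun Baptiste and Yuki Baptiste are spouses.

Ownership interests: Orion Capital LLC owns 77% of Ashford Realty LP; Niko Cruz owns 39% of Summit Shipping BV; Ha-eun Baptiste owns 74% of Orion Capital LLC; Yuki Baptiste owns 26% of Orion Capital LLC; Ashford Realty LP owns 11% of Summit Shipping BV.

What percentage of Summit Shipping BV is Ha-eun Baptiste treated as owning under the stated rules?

By spousal attribution (R1), Ha-eun Baptiste is treated as also owning Yuki Baptiste's interest in Orion Capital LLC, giving 74% + 26% = 100%.
Chain via Orion Capital LLC → Ashford Realty LP (R3): 100% × 77% × 11% = 8.47% of Summit Shipping BV.

8.47%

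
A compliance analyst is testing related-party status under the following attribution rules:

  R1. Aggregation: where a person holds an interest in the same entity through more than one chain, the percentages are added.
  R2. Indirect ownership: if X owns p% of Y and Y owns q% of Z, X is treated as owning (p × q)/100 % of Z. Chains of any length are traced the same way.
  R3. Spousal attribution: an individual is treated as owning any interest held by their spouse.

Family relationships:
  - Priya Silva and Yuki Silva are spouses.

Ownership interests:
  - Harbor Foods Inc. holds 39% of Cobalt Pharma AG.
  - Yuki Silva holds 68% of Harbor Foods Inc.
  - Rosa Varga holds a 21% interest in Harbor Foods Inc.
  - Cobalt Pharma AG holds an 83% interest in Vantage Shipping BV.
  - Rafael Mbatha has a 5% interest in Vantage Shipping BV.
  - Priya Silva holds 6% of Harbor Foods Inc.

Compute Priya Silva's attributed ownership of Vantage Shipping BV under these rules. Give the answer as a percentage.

By spousal attribution (R3), Priya Silva is treated as also owning Yuki Silva's interest in Harbor Foods Inc, giving 6% + 68% = 74%.
Chain via Harbor Foods Inc. → Cobalt Pharma AG (R2): 74% × 39% × 83% = 23.9538% of Vantage Shipping BV.

23.9538%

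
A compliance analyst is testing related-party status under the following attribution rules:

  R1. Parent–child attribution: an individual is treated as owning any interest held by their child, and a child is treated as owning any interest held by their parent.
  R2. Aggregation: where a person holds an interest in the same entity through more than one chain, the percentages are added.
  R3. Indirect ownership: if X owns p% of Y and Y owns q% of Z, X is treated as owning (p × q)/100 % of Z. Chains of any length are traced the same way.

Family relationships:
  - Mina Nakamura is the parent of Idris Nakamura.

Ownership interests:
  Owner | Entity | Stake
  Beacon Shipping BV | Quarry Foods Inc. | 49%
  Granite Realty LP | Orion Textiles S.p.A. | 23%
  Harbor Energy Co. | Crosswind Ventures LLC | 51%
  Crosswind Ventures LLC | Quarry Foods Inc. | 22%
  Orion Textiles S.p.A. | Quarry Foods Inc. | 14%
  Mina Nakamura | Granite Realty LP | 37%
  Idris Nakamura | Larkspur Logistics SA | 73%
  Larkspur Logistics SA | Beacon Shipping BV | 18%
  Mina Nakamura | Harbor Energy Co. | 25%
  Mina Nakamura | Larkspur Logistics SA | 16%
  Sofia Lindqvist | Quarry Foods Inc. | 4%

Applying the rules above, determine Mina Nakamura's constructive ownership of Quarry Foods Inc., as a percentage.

By parent–child attribution (R1), Mina Nakamura is treated as also owning Idris Nakamura's interest in Larkspur Logistics SA, giving 16% + 73% = 89%.
Chain via Larkspur Logistics SA → Beacon Shipping BV (R3): 89% × 18% × 49% = 7.8498% of Quarry Foods Inc.
Chain via Granite Realty LP → Orion Textiles S.p.A. (R3): 37% × 23% × 14% = 1.1914% of Quarry Foods Inc.
Chain via Harbor Energy Co. → Crosswind Ventures LLC (R3): 25% × 51% × 22% = 2.805% of Quarry Foods Inc.
Aggregating (R2): 7.8498% + 1.1914% + 2.805% = 11.8462%.

11.8462%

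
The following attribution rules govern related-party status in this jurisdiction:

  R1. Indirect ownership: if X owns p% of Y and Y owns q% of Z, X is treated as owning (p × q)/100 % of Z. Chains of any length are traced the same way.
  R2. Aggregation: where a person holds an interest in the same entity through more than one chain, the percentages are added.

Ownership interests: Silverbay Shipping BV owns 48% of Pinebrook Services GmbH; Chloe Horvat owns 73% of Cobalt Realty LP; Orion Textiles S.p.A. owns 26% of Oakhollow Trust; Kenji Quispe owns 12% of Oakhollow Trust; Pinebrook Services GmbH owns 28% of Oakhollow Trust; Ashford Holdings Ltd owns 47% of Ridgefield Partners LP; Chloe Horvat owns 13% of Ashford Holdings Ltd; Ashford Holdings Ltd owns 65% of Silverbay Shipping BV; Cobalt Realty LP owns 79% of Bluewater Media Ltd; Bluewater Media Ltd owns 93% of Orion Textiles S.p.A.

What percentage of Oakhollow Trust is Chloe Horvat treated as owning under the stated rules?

Chain via Ashford Holdings Ltd → Silverbay Shipping BV → Pinebrook Services GmbH (R1): 13% × 65% × 48% × 28% = 1.13568% of Oakhollow Trust.
Chain via Cobalt Realty LP → Bluewater Media Ltd → Orion Textiles S.p.A. (R1): 73% × 79% × 93% × 26% = 13.944606% of Oakhollow Trust.
Aggregating (R2): 1.13568% + 13.944606% = 15.080286%.

15.080286%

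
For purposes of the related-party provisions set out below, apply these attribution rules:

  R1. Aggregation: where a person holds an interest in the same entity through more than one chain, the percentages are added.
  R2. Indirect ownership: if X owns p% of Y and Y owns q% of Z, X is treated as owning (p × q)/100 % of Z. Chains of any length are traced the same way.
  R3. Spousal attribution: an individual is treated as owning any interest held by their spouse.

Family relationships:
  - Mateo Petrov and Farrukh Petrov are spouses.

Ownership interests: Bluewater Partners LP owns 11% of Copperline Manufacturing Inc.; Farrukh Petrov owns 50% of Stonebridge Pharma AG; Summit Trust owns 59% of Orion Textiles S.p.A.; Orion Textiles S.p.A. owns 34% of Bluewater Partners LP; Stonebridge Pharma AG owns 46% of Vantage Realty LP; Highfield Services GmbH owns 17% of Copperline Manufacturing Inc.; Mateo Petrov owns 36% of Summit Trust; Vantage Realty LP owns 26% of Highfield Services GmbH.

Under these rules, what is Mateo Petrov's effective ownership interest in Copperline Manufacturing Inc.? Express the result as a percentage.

1.810976%

By spousal attribution (R3), Mateo Petrov is treated as owning Farrukh Petrov's 50% interest in Stonebridge Pharma AG.
Chain via Summit Trust → Orion Textiles S.p.A. → Bluewater Partners LP (R2): 36% × 59% × 34% × 11% = 0.794376% of Copperline Manufacturing Inc.
Chain via Stonebridge Pharma AG → Vantage Realty LP → Highfield Services GmbH (R2): 50% × 46% × 26% × 17% = 1.0166% of Copperline Manufacturing Inc.
Aggregating (R1): 0.794376% + 1.0166% = 1.810976%.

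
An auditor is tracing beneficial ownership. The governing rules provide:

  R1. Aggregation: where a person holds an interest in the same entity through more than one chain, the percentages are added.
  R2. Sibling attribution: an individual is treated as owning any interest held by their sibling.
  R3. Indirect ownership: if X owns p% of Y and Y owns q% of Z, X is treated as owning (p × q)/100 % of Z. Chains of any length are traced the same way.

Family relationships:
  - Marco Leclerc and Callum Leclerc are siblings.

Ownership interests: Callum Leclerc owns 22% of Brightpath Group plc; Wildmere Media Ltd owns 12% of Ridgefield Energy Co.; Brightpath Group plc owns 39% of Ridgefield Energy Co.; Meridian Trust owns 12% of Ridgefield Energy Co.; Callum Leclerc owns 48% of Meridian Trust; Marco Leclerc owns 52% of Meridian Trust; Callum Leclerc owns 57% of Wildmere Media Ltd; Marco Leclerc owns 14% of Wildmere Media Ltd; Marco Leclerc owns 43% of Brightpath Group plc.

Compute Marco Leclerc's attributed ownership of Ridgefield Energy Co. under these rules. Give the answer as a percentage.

By sibling attribution (R2), Marco Leclerc is treated as also owning Callum Leclerc's interest in Brightpath Group plc, giving 43% + 22% = 65%.
By sibling attribution (R2), Marco Leclerc is treated as also owning Callum Leclerc's interest in Meridian Trust, giving 52% + 48% = 100%.
By sibling attribution (R2), Marco Leclerc is treated as also owning Callum Leclerc's interest in Wildmere Media Ltd, giving 14% + 57% = 71%.
Chain via Brightpath Group plc (R3): 65% × 39% = 25.35% of Ridgefield Energy Co.
Chain via Meridian Trust (R3): 100% × 12% = 12% of Ridgefield Energy Co.
Chain via Wildmere Media Ltd (R3): 71% × 12% = 8.52% of Ridgefield Energy Co.
Aggregating (R1): 25.35% + 12% + 8.52% = 45.87%.

45.87%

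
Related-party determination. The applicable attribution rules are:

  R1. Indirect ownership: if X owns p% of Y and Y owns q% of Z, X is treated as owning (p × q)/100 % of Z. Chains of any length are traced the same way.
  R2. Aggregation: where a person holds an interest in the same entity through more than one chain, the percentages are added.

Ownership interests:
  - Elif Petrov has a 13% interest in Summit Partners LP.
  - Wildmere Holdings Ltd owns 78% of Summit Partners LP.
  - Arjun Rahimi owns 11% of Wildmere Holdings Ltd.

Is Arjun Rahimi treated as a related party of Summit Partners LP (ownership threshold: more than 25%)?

Chain via Wildmere Holdings Ltd (R1): 11% × 78% = 8.58% of Summit Partners LP.
8.58% does not exceed the 25% threshold, so Arjun is not a related party to Summit Partners LP.

No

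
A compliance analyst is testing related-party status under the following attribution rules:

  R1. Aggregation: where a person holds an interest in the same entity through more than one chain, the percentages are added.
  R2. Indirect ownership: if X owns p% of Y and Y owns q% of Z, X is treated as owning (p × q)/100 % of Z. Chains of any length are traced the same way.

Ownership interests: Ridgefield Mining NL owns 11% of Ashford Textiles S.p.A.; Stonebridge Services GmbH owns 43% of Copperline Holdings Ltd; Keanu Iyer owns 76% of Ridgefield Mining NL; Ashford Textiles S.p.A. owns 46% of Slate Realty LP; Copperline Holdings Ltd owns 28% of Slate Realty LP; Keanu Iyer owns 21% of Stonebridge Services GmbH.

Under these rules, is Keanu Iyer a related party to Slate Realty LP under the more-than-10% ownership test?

No

Chain via Stonebridge Services GmbH → Copperline Holdings Ltd (R2): 21% × 43% × 28% = 2.5284% of Slate Realty LP.
Chain via Ridgefield Mining NL → Ashford Textiles S.p.A. (R2): 76% × 11% × 46% = 3.8456% of Slate Realty LP.
Aggregating (R1): 2.5284% + 3.8456% = 6.374%.
6.374% does not exceed the 10% threshold, so Keanu is not a related party to Slate Realty LP.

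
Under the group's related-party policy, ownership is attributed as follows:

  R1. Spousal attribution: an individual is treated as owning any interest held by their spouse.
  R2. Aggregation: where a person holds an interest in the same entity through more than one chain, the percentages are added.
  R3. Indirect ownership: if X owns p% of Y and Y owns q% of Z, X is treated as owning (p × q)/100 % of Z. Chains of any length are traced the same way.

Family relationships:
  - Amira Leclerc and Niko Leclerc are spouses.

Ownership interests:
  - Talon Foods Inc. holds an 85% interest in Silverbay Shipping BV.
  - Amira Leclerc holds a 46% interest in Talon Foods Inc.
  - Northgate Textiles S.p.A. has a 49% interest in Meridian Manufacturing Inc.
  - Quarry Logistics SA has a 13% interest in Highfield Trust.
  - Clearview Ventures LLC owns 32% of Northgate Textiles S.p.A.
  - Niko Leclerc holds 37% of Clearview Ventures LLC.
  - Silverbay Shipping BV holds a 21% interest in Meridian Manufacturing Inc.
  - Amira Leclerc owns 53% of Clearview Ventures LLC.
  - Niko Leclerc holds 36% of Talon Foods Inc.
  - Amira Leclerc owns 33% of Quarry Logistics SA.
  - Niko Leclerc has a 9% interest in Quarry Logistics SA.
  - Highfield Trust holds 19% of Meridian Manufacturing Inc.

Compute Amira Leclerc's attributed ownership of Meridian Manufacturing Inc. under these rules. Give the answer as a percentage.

By spousal attribution (R1), Amira Leclerc is treated as also owning Niko Leclerc's interest in Clearview Ventures LLC, giving 53% + 37% = 90%.
By spousal attribution (R1), Amira Leclerc is treated as also owning Niko Leclerc's interest in Quarry Logistics SA, giving 33% + 9% = 42%.
By spousal attribution (R1), Amira Leclerc is treated as also owning Niko Leclerc's interest in Talon Foods Inc, giving 46% + 36% = 82%.
Chain via Clearview Ventures LLC → Northgate Textiles S.p.A. (R3): 90% × 32% × 49% = 14.112% of Meridian Manufacturing Inc.
Chain via Quarry Logistics SA → Highfield Trust (R3): 42% × 13% × 19% = 1.0374% of Meridian Manufacturing Inc.
Chain via Talon Foods Inc. → Silverbay Shipping BV (R3): 82% × 85% × 21% = 14.637% of Meridian Manufacturing Inc.
Aggregating (R2): 14.112% + 1.0374% + 14.637% = 29.7864%.

29.7864%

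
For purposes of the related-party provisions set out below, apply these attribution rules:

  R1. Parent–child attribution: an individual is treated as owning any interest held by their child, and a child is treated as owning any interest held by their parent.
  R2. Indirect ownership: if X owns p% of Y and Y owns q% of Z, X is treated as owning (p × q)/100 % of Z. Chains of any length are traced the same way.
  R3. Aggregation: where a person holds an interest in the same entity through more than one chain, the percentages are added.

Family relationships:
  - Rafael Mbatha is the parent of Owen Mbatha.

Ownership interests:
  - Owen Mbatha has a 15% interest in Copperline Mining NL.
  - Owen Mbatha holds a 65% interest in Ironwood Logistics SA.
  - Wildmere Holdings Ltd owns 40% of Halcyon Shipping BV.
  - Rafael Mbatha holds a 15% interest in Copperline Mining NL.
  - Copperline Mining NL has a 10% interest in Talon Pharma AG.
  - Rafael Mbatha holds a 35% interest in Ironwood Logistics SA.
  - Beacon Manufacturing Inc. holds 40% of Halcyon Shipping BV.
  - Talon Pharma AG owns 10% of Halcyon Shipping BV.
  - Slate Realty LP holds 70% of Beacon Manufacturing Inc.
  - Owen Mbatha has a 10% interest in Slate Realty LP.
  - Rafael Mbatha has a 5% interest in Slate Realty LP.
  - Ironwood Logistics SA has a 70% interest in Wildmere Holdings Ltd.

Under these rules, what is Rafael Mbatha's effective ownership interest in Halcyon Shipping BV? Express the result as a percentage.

32.5%

By parent–child attribution (R1), Rafael Mbatha is treated as also owning Owen Mbatha's interest in Slate Realty LP, giving 5% + 10% = 15%.
By parent–child attribution (R1), Rafael Mbatha is treated as also owning Owen Mbatha's interest in Ironwood Logistics SA, giving 35% + 65% = 100%.
By parent–child attribution (R1), Rafael Mbatha is treated as also owning Owen Mbatha's interest in Copperline Mining NL, giving 15% + 15% = 30%.
Chain via Slate Realty LP → Beacon Manufacturing Inc. (R2): 15% × 70% × 40% = 4.2% of Halcyon Shipping BV.
Chain via Ironwood Logistics SA → Wildmere Holdings Ltd (R2): 100% × 70% × 40% = 28% of Halcyon Shipping BV.
Chain via Copperline Mining NL → Talon Pharma AG (R2): 30% × 10% × 10% = 0.3% of Halcyon Shipping BV.
Aggregating (R3): 4.2% + 28% + 0.3% = 32.5%.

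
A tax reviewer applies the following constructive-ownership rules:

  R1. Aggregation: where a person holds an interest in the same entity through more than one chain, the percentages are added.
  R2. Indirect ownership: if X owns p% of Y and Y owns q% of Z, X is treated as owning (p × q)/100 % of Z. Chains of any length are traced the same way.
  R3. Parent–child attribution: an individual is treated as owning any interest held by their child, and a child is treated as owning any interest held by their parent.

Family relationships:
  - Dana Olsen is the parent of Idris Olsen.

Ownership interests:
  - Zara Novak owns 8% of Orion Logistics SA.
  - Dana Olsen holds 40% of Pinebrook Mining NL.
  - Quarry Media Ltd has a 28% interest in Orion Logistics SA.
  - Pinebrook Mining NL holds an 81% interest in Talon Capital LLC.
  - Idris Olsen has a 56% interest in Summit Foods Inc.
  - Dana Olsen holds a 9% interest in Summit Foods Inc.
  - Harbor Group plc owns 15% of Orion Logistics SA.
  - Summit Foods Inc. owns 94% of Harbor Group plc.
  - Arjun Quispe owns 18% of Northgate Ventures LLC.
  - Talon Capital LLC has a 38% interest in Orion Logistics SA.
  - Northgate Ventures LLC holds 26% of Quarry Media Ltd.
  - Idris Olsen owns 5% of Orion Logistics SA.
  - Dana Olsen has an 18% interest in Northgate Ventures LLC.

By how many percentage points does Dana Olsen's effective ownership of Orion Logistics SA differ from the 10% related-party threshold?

17.7874

By parent–child attribution (R3), Dana Olsen is treated as also owning Idris Olsen's interest in Summit Foods Inc, giving 9% + 56% = 65%.
By parent–child attribution (R3), Dana Olsen is treated as owning Idris Olsen's 5% interest in Orion Logistics SA.
Chain via Pinebrook Mining NL → Talon Capital LLC (R2): 40% × 81% × 38% = 12.312% of Orion Logistics SA.
Chain via Summit Foods Inc. → Harbor Group plc (R2): 65% × 94% × 15% = 9.165% of Orion Logistics SA.
Chain via Northgate Ventures LLC → Quarry Media Ltd (R2): 18% × 26% × 28% = 1.3104% of Orion Logistics SA.
Direct interest in Orion Logistics SA: 5%.
Aggregating (R1): 12.312% + 9.165% + 1.3104% + 5% = 27.7874%.
27.7874% exceeds the 10% threshold by 17.7874 percentage points.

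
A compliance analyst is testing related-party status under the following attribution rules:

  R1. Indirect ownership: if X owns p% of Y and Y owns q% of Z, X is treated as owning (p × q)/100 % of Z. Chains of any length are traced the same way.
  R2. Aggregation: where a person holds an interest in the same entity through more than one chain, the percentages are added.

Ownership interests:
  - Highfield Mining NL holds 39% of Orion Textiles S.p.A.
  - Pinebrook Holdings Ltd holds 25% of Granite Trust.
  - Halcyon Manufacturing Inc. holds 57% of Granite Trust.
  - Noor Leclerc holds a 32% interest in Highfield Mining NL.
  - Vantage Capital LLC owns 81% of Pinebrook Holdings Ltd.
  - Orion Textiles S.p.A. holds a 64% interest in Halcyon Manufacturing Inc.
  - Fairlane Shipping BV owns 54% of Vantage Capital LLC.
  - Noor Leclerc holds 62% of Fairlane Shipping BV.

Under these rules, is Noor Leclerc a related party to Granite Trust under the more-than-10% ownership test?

Yes

Chain via Fairlane Shipping BV → Vantage Capital LLC → Pinebrook Holdings Ltd (R1): 62% × 54% × 81% × 25% = 6.7797% of Granite Trust.
Chain via Highfield Mining NL → Orion Textiles S.p.A. → Halcyon Manufacturing Inc. (R1): 32% × 39% × 64% × 57% = 4.552704% of Granite Trust.
Aggregating (R2): 6.7797% + 4.552704% = 11.332404%.
11.332404% exceeds the 10% threshold, so Noor is a related party to Granite Trust.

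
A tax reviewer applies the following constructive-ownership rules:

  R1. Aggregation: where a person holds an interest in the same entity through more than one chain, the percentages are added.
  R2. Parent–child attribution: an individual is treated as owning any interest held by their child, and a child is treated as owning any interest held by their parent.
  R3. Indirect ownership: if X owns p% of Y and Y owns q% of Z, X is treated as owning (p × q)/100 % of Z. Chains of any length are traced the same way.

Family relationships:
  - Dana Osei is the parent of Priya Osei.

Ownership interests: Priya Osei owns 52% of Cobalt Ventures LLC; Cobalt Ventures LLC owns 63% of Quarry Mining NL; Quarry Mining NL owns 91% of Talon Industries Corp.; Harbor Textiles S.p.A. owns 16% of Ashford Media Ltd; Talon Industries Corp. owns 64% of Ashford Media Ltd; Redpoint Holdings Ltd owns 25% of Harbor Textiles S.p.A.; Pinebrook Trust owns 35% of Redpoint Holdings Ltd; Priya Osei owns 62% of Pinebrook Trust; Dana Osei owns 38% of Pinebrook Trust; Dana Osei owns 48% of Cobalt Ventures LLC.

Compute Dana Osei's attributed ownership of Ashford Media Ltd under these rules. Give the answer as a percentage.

By parent–child attribution (R2), Dana Osei is treated as also owning Priya Osei's interest in Pinebrook Trust, giving 38% + 62% = 100%.
By parent–child attribution (R2), Dana Osei is treated as also owning Priya Osei's interest in Cobalt Ventures LLC, giving 48% + 52% = 100%.
Chain via Pinebrook Trust → Redpoint Holdings Ltd → Harbor Textiles S.p.A. (R3): 100% × 35% × 25% × 16% = 1.4% of Ashford Media Ltd.
Chain via Cobalt Ventures LLC → Quarry Mining NL → Talon Industries Corp. (R3): 100% × 63% × 91% × 64% = 36.6912% of Ashford Media Ltd.
Aggregating (R1): 1.4% + 36.6912% = 38.0912%.

38.0912%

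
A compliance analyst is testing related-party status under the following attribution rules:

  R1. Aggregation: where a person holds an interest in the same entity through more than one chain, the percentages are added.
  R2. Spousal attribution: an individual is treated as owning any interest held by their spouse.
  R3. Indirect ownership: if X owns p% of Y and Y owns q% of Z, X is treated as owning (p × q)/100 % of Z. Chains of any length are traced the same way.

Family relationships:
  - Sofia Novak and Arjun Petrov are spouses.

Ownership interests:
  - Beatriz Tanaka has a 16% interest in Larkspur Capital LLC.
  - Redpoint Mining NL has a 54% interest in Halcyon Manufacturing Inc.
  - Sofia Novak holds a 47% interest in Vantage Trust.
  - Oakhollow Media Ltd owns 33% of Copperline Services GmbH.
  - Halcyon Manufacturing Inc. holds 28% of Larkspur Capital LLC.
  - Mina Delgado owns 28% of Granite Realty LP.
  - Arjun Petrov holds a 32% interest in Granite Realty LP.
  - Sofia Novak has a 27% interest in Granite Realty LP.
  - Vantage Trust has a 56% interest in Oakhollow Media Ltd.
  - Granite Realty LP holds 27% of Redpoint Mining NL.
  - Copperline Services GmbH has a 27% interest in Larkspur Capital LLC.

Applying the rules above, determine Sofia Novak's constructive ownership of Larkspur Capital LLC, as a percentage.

By spousal attribution (R2), Sofia Novak is treated as also owning Arjun Petrov's interest in Granite Realty LP, giving 27% + 32% = 59%.
Chain via Granite Realty LP → Redpoint Mining NL → Halcyon Manufacturing Inc. (R3): 59% × 27% × 54% × 28% = 2.408616% of Larkspur Capital LLC.
Chain via Vantage Trust → Oakhollow Media Ltd → Copperline Services GmbH (R3): 47% × 56% × 33% × 27% = 2.345112% of Larkspur Capital LLC.
Aggregating (R1): 2.408616% + 2.345112% = 4.753728%.

4.753728%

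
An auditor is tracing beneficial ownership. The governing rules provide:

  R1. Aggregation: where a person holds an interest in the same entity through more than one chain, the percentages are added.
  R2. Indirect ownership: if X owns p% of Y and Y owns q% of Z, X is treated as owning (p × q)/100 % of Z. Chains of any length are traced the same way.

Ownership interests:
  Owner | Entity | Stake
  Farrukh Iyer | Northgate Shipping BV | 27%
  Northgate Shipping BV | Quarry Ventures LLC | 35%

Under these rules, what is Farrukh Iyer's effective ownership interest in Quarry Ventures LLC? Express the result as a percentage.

Chain via Northgate Shipping BV (R2): 27% × 35% = 9.45% of Quarry Ventures LLC.

9.45%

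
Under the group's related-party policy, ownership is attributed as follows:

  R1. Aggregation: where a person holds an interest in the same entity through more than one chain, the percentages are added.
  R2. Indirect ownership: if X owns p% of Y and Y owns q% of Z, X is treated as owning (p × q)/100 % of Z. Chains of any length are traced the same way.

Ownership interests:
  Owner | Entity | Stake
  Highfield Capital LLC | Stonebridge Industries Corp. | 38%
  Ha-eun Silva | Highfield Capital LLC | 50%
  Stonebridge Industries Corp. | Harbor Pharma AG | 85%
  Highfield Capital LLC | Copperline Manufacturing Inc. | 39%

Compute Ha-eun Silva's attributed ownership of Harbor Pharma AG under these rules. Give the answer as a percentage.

Chain via Highfield Capital LLC → Stonebridge Industries Corp. (R2): 50% × 38% × 85% = 16.15% of Harbor Pharma AG.

16.15%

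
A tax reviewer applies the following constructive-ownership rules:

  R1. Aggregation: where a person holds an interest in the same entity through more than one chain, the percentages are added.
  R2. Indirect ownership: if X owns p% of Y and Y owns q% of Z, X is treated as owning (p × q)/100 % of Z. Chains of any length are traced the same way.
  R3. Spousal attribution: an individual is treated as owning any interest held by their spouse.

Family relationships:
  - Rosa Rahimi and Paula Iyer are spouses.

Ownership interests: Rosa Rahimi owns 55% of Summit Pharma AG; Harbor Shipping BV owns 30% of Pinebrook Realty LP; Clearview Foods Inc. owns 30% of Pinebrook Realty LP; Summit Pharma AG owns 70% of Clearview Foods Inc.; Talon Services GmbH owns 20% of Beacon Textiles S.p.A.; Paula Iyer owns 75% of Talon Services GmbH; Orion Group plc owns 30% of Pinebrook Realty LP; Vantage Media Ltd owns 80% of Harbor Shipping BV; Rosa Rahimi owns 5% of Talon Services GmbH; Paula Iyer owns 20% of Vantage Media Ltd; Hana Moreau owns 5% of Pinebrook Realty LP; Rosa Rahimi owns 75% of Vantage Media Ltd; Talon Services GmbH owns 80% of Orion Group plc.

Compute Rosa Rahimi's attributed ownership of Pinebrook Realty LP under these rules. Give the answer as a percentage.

By spousal attribution (R3), Rosa Rahimi is treated as also owning Paula Iyer's interest in Talon Services GmbH, giving 5% + 75% = 80%.
By spousal attribution (R3), Rosa Rahimi is treated as also owning Paula Iyer's interest in Vantage Media Ltd, giving 75% + 20% = 95%.
Chain via Talon Services GmbH → Orion Group plc (R2): 80% × 80% × 30% = 19.2% of Pinebrook Realty LP.
Chain via Vantage Media Ltd → Harbor Shipping BV (R2): 95% × 80% × 30% = 22.8% of Pinebrook Realty LP.
Chain via Summit Pharma AG → Clearview Foods Inc. (R2): 55% × 70% × 30% = 11.55% of Pinebrook Realty LP.
Aggregating (R1): 19.2% + 22.8% + 11.55% = 53.55%.

53.55%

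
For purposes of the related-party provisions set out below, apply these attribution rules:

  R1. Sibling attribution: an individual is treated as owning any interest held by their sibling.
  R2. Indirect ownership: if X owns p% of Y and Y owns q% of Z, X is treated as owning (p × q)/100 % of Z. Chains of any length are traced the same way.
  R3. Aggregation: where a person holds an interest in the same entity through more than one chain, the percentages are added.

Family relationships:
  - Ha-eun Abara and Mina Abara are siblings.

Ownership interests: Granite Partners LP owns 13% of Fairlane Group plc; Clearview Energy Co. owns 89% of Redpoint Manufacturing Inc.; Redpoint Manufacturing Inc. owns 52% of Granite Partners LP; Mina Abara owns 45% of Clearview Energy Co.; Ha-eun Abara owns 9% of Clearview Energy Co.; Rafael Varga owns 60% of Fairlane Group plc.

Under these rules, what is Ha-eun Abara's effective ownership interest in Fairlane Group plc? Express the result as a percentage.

3.248856%

By sibling attribution (R1), Ha-eun Abara is treated as also owning Mina Abara's interest in Clearview Energy Co, giving 9% + 45% = 54%.
Chain via Clearview Energy Co. → Redpoint Manufacturing Inc. → Granite Partners LP (R2): 54% × 89% × 52% × 13% = 3.248856% of Fairlane Group plc.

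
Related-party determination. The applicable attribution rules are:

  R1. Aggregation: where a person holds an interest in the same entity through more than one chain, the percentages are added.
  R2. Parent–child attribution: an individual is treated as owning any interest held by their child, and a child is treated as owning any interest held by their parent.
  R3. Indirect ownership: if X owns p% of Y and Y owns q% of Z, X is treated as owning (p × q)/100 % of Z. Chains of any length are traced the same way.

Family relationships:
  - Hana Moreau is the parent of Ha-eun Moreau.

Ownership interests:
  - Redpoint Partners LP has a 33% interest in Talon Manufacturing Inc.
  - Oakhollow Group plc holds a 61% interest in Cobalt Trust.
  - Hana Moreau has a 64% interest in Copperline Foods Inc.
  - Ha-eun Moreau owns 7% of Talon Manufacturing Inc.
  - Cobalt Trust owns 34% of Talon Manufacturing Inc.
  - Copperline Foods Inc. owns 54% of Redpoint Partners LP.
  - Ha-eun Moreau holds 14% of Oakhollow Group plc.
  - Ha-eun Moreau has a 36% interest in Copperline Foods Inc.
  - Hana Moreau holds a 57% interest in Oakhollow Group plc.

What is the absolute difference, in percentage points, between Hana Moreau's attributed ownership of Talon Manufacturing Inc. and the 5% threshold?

By parent–child attribution (R2), Hana Moreau is treated as also owning Ha-eun Moreau's interest in Oakhollow Group plc, giving 57% + 14% = 71%.
By parent–child attribution (R2), Hana Moreau is treated as also owning Ha-eun Moreau's interest in Copperline Foods Inc, giving 64% + 36% = 100%.
By parent–child attribution (R2), Hana Moreau is treated as owning Ha-eun Moreau's 7% interest in Talon Manufacturing Inc.
Chain via Oakhollow Group plc → Cobalt Trust (R3): 71% × 61% × 34% = 14.7254% of Talon Manufacturing Inc.
Chain via Copperline Foods Inc. → Redpoint Partners LP (R3): 100% × 54% × 33% = 17.82% of Talon Manufacturing Inc.
Direct interest in Talon Manufacturing Inc: 7%.
Aggregating (R1): 14.7254% + 17.82% + 7% = 39.5454%.
39.5454% exceeds the 5% threshold by 34.5454 percentage points.

34.5454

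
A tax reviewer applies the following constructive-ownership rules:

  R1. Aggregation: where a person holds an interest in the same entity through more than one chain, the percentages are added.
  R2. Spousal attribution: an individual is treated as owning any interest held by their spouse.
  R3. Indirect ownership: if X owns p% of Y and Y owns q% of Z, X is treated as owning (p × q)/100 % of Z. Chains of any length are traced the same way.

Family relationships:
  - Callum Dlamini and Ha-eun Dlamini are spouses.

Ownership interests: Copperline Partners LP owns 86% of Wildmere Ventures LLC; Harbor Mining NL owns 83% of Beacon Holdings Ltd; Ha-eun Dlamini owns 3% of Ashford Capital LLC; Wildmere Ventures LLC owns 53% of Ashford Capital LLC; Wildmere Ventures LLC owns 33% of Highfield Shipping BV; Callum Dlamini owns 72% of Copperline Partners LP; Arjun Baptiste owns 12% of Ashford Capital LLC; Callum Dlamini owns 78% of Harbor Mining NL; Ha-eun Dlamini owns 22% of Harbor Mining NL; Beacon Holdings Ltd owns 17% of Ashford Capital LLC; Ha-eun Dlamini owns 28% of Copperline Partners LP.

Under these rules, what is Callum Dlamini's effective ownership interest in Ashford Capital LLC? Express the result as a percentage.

By spousal attribution (R2), Callum Dlamini is treated as also owning Ha-eun Dlamini's interest in Copperline Partners LP, giving 72% + 28% = 100%.
By spousal attribution (R2), Callum Dlamini is treated as also owning Ha-eun Dlamini's interest in Harbor Mining NL, giving 78% + 22% = 100%.
By spousal attribution (R2), Callum Dlamini is treated as owning Ha-eun Dlamini's 3% interest in Ashford Capital LLC.
Chain via Copperline Partners LP → Wildmere Ventures LLC (R3): 100% × 86% × 53% = 45.58% of Ashford Capital LLC.
Chain via Harbor Mining NL → Beacon Holdings Ltd (R3): 100% × 83% × 17% = 14.11% of Ashford Capital LLC.
Direct interest in Ashford Capital LLC: 3%.
Aggregating (R1): 45.58% + 14.11% + 3% = 62.69%.

62.69%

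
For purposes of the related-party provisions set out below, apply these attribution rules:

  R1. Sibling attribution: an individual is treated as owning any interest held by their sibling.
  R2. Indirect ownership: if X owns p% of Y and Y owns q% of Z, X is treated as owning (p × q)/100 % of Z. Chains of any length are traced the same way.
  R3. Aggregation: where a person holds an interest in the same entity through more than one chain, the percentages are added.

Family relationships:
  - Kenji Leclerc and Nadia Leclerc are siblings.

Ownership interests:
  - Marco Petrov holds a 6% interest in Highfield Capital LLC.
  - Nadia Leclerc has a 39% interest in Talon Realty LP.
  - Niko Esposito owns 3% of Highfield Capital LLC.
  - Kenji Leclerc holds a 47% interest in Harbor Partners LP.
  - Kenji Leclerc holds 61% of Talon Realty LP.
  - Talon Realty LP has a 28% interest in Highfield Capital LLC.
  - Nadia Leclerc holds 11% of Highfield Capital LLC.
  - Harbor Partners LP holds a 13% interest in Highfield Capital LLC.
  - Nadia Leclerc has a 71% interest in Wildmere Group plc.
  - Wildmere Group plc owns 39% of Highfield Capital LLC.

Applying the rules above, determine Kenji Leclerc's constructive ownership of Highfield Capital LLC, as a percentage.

By sibling attribution (R1), Kenji Leclerc is treated as also owning Nadia Leclerc's interest in Talon Realty LP, giving 61% + 39% = 100%.
By sibling attribution (R1), Kenji Leclerc is treated as owning Nadia Leclerc's 71% interest in Wildmere Group plc.
By sibling attribution (R1), Kenji Leclerc is treated as owning Nadia Leclerc's 11% interest in Highfield Capital LLC.
Chain via Talon Realty LP (R2): 100% × 28% = 28% of Highfield Capital LLC.
Chain via Harbor Partners LP (R2): 47% × 13% = 6.11% of Highfield Capital LLC.
Chain via Wildmere Group plc (R2): 71% × 39% = 27.69% of Highfield Capital LLC.
Direct interest in Highfield Capital LLC: 11%.
Aggregating (R3): 28% + 6.11% + 27.69% + 11% = 72.8%.

72.8%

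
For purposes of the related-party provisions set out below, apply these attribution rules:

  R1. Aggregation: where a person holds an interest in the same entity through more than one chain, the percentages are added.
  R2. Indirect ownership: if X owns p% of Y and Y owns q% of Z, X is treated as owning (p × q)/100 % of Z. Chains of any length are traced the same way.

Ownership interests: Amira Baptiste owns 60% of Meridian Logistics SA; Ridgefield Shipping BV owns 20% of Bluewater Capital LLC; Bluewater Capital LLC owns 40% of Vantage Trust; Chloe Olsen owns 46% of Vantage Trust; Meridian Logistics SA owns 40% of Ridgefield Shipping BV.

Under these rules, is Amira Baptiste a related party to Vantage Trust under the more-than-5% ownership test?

Chain via Meridian Logistics SA → Ridgefield Shipping BV → Bluewater Capital LLC (R2): 60% × 40% × 20% × 40% = 1.92% of Vantage Trust.
1.92% does not exceed the 5% threshold, so Amira is not a related party to Vantage Trust.

No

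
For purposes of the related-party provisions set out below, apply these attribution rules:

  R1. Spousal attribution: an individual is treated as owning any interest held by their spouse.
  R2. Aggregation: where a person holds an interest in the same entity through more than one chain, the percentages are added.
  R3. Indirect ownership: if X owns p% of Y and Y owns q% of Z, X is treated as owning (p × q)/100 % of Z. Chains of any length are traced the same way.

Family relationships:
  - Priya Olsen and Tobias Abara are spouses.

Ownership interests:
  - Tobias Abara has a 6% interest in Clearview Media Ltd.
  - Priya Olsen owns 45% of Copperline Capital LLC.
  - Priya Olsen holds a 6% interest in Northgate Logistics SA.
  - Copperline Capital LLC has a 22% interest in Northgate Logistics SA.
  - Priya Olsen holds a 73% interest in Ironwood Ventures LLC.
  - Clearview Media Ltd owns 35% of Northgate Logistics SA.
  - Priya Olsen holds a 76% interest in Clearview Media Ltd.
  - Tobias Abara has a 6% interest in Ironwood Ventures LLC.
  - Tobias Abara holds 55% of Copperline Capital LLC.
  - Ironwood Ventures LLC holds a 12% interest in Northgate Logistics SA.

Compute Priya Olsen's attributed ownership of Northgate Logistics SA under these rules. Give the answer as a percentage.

By spousal attribution (R1), Priya Olsen is treated as also owning Tobias Abara's interest in Copperline Capital LLC, giving 45% + 55% = 100%.
By spousal attribution (R1), Priya Olsen is treated as also owning Tobias Abara's interest in Clearview Media Ltd, giving 76% + 6% = 82%.
By spousal attribution (R1), Priya Olsen is treated as also owning Tobias Abara's interest in Ironwood Ventures LLC, giving 73% + 6% = 79%.
Chain via Copperline Capital LLC (R3): 100% × 22% = 22% of Northgate Logistics SA.
Chain via Clearview Media Ltd (R3): 82% × 35% = 28.7% of Northgate Logistics SA.
Chain via Ironwood Ventures LLC (R3): 79% × 12% = 9.48% of Northgate Logistics SA.
Direct interest in Northgate Logistics SA: 6%.
Aggregating (R2): 22% + 28.7% + 9.48% + 6% = 66.18%.

66.18%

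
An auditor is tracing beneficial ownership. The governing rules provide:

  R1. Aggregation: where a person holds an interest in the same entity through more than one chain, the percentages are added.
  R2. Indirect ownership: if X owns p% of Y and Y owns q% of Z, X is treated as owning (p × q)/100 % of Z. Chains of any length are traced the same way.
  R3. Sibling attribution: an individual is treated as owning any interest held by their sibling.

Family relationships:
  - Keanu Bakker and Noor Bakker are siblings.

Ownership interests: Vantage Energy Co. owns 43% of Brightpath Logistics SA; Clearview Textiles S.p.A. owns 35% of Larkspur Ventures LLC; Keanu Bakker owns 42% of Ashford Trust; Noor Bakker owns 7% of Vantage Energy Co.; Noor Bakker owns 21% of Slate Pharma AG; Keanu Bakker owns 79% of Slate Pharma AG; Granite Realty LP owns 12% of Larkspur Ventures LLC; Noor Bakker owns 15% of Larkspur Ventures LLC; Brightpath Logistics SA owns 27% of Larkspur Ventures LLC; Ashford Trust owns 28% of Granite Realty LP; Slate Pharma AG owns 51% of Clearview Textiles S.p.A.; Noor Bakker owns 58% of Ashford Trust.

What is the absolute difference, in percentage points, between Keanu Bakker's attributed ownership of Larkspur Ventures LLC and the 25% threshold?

12.0227

By sibling attribution (R3), Keanu Bakker is treated as also owning Noor Bakker's interest in Slate Pharma AG, giving 79% + 21% = 100%.
By sibling attribution (R3), Keanu Bakker is treated as also owning Noor Bakker's interest in Ashford Trust, giving 42% + 58% = 100%.
By sibling attribution (R3), Keanu Bakker is treated as owning Noor Bakker's 7% interest in Vantage Energy Co.
By sibling attribution (R3), Keanu Bakker is treated as owning Noor Bakker's 15% interest in Larkspur Ventures LLC.
Chain via Slate Pharma AG → Clearview Textiles S.p.A. (R2): 100% × 51% × 35% = 17.85% of Larkspur Ventures LLC.
Chain via Ashford Trust → Granite Realty LP (R2): 100% × 28% × 12% = 3.36% of Larkspur Ventures LLC.
Chain via Vantage Energy Co. → Brightpath Logistics SA (R2): 7% × 43% × 27% = 0.8127% of Larkspur Ventures LLC.
Direct interest in Larkspur Ventures LLC: 15%.
Aggregating (R1): 17.85% + 3.36% + 0.8127% + 15% = 37.0227%.
37.0227% exceeds the 25% threshold by 12.0227 percentage points.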